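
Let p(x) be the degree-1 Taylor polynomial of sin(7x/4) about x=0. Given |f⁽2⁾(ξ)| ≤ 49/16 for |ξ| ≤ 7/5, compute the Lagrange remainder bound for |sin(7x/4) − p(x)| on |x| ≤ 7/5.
2401/800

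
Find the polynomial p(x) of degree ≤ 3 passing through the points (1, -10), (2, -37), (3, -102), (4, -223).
-3*x**3 - x**2 - 3*x - 3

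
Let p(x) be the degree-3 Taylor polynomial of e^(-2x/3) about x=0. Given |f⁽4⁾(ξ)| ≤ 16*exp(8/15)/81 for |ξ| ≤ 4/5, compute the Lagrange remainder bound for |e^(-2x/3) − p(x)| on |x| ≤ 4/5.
512*exp(8/15)/151875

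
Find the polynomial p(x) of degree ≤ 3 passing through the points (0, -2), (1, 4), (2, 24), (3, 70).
2*x**3 + x**2 + 3*x - 2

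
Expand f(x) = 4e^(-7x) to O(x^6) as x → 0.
4 - 28*x + 98*x**2 - 686*x**3/3 + 2401*x**4/6 - 16807*x**5/30 + O(x**6)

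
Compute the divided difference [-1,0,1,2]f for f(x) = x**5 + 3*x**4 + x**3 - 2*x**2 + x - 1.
12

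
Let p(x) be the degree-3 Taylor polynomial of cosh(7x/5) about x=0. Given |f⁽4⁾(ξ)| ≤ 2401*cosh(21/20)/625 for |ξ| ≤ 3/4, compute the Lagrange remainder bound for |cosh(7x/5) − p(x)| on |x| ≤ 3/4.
64827*cosh(21/20)/1280000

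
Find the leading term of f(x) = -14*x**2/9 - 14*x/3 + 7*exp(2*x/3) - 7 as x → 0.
28*x**3/81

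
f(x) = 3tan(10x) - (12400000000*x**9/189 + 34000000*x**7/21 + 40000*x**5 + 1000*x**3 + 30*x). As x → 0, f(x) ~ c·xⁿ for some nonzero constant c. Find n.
11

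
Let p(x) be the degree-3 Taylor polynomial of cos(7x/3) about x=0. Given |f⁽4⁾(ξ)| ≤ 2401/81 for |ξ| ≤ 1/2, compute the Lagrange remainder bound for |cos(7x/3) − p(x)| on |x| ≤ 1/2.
2401/31104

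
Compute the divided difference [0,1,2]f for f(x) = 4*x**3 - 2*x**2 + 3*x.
10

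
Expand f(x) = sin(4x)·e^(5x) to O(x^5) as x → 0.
4*x + 20*x**2 + 118*x**3/3 + 30*x**4 + O(x**5)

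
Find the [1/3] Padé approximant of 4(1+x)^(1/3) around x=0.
(10*x/3 + 4)/(x**3/81 - x**2/18 + x/2 + 1)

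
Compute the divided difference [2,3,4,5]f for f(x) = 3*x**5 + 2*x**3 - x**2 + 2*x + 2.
377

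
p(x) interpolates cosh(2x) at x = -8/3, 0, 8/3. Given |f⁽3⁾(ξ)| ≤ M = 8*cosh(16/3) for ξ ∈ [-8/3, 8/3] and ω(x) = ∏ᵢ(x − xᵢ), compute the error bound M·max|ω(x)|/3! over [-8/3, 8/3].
4096*sqrt(3)*cosh(16/3)/729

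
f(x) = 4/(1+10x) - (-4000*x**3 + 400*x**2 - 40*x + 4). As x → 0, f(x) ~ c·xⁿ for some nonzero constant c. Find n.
4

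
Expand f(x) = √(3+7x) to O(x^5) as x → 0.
sqrt(3) + 7*sqrt(3)*x/6 - 49*sqrt(3)*x**2/72 + 343*sqrt(3)*x**3/432 - 12005*sqrt(3)*x**4/10368 + O(x**5)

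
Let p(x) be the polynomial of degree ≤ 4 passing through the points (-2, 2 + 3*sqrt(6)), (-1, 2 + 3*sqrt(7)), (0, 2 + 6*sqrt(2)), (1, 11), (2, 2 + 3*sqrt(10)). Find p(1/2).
-15*sqrt(7)/32 - 15*sqrt(10)/128 + 9*sqrt(6)/128 + 135*sqrt(2)/32 + 199/32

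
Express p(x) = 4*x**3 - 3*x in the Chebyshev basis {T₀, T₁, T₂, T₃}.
T₃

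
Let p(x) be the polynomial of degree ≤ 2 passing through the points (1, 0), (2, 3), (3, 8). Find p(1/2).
-3/4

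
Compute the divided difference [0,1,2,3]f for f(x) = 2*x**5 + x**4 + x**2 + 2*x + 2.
56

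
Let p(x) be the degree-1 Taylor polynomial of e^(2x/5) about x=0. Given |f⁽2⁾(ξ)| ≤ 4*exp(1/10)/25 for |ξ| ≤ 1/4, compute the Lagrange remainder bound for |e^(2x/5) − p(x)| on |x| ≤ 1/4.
exp(1/10)/200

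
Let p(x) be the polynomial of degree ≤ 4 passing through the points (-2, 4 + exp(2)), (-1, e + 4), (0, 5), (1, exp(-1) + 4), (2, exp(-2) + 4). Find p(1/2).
(-5 + 60*e + (-20*e + 3*exp(2) + 602)*exp(2))*exp(-2)/128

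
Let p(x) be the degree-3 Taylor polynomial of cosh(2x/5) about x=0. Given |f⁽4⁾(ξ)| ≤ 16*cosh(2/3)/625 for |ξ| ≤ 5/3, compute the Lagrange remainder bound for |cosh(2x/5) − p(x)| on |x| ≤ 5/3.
2*cosh(2/3)/243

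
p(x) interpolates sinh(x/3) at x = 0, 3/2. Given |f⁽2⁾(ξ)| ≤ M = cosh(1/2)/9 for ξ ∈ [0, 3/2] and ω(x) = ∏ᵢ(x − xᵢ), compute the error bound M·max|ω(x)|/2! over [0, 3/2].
cosh(1/2)/32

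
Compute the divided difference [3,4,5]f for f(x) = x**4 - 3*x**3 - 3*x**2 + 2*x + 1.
58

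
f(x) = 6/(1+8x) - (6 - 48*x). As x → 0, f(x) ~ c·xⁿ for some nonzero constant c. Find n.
2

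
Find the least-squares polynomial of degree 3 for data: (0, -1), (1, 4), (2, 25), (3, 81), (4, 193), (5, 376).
-8/9 + (971/378)x + (-68/63)x² + (169/54)x³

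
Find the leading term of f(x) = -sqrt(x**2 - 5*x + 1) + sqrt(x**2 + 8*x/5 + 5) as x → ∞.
33/10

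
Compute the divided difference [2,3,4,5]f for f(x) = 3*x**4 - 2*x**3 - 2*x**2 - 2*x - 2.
40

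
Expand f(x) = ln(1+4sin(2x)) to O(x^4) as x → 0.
8*x - 32*x**2 + 496*x**3/3 + O(x**4)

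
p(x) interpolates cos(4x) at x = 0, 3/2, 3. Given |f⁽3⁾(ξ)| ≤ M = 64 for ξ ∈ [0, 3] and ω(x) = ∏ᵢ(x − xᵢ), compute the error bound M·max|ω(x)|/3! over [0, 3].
8*sqrt(3)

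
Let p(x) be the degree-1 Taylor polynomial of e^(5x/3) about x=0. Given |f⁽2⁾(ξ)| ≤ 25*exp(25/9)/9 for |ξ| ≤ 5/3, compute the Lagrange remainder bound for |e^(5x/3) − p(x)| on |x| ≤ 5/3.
625*exp(25/9)/162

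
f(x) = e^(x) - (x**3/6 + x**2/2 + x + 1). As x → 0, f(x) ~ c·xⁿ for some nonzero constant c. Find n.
4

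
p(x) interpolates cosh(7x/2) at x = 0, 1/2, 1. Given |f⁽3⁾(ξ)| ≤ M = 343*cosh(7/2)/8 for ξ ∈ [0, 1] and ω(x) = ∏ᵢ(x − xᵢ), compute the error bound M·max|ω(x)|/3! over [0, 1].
343*sqrt(3)*cosh(7/2)/1728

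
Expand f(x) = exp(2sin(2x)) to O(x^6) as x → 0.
1 + 4*x + 8*x**2 + 8*x**3 - 184*x**5/15 + O(x**6)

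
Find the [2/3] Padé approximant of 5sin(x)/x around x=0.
(5 - 7*x**2/12)/(x**2/20 + 1)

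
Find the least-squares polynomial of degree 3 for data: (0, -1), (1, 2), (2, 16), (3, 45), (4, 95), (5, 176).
-76/63 + (260/189)x + (169/126)x² + (59/54)x³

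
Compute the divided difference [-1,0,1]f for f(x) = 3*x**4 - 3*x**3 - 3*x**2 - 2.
0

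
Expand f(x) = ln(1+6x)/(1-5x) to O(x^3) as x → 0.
6*x + 12*x**2 + O(x**3)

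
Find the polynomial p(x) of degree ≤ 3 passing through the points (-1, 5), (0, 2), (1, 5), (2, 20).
x**3 + 3*x**2 - x + 2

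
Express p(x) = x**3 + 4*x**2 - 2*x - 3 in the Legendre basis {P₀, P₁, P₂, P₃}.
(-5/3)P₀ + (-7/5)P₁ + (8/3)P₂ + (2/5)P₃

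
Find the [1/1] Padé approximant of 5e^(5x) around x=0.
(25*x/2 + 5)/(1 - 5*x/2)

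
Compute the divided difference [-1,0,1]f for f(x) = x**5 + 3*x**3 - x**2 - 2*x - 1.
-1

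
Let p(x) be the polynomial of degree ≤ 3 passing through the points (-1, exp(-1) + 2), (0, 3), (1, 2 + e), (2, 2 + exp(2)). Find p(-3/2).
(35 + e*(-5*exp(2) - 3 + 21*e))*exp(-1)/16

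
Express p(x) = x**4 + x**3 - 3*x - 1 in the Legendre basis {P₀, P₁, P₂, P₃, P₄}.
(-4/5)P₀ + (-12/5)P₁ + (4/7)P₂ + (2/5)P₃ + (8/35)P₄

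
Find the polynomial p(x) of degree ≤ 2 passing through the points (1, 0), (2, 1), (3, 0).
-x**2 + 4*x - 3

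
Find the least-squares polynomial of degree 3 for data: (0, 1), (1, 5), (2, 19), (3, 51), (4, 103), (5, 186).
20/21 + (62/63)x + (173/84)x² + (37/36)x³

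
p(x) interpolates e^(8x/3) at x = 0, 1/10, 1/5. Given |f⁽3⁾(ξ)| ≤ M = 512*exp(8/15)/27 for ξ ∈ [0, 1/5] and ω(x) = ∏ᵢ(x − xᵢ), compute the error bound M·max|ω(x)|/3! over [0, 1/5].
64*sqrt(3)*exp(8/15)/91125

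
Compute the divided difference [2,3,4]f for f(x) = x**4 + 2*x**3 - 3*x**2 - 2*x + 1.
70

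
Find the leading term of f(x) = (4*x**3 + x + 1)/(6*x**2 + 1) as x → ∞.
2*x/3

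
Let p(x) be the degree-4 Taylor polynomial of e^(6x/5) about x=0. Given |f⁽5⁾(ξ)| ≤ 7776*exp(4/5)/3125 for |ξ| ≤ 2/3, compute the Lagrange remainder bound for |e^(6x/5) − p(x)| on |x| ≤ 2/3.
128*exp(4/5)/46875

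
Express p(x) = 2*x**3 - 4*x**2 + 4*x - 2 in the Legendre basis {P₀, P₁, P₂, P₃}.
(-10/3)P₀ + (26/5)P₁ + (-8/3)P₂ + (4/5)P₃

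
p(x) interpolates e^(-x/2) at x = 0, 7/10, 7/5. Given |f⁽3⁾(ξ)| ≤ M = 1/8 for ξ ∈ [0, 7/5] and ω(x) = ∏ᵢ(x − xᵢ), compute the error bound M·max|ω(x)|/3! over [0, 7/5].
343*sqrt(3)/216000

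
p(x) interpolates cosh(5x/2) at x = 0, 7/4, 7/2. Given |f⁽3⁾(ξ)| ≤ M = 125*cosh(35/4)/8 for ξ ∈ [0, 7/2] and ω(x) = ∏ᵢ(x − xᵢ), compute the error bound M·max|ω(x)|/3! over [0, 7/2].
42875*sqrt(3)*cosh(35/4)/13824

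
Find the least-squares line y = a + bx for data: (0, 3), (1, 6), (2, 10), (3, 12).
a = 31/10, b = 31/10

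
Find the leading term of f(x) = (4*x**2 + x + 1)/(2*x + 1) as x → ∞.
2*x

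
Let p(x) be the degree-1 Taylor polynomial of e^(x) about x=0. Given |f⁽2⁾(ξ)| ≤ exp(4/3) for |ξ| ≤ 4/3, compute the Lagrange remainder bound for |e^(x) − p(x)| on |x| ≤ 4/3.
8*exp(4/3)/9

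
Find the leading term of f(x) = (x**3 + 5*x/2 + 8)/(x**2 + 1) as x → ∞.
x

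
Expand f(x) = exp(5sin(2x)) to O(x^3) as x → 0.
1 + 10*x + 50*x**2 + O(x**3)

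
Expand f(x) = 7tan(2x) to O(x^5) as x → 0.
14*x + 56*x**3/3 + O(x**5)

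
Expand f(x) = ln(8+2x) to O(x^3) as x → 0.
log(8) + x/4 - x**2/32 + O(x**3)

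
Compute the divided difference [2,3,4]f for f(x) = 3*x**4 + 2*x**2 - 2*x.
167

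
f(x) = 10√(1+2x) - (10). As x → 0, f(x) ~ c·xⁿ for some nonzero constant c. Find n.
1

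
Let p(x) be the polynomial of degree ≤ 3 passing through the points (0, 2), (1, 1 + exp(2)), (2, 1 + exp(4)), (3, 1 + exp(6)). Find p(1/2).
-5*exp(4)/16 + 21/16 + 15*exp(2)/16 + exp(6)/16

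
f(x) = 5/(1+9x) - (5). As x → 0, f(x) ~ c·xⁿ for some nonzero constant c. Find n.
1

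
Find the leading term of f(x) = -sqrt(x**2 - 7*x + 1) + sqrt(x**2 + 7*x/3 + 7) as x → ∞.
14/3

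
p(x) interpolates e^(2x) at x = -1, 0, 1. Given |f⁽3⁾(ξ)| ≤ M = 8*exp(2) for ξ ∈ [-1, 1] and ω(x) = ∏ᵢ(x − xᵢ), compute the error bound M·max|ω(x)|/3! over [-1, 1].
8*sqrt(3)*exp(2)/27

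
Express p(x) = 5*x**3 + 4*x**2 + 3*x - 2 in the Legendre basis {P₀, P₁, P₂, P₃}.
(-2/3)P₀ + (6)P₁ + (8/3)P₂ + (2)P₃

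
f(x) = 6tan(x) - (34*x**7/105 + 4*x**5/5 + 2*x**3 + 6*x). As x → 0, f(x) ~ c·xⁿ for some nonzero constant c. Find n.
9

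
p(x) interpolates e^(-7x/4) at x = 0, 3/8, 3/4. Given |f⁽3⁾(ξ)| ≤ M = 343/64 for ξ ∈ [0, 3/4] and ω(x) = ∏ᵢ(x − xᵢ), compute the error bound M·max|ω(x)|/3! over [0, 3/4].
343*sqrt(3)/32768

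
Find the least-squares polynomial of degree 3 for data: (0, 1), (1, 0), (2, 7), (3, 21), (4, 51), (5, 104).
2/3 + (13/126)x + (-13/21)x² + (17/18)x³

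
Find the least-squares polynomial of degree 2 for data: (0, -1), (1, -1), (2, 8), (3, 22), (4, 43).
-9/7 + (-163/70)x + (47/14)x²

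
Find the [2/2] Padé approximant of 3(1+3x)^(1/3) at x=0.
(7*x**2 + 21*x/2 + 3)/(5*x**2/6 + 5*x/2 + 1)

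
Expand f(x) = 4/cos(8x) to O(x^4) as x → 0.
4 + 128*x**2 + O(x**4)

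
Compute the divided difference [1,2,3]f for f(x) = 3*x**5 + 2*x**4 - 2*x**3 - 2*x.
308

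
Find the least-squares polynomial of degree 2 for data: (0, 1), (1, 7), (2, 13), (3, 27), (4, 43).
7/5 + (12/5)x + (2)x²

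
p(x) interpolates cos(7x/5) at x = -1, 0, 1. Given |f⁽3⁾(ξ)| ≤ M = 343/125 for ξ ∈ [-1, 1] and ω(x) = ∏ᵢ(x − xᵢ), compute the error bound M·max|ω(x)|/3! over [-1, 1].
343*sqrt(3)/3375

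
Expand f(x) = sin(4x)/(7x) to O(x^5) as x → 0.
4/7 - 32*x**2/21 + 128*x**4/105 + O(x**5)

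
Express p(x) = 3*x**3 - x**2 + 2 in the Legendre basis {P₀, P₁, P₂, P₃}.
(5/3)P₀ + (9/5)P₁ + (-2/3)P₂ + (6/5)P₃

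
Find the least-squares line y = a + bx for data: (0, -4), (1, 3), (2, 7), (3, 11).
a = -31/10, b = 49/10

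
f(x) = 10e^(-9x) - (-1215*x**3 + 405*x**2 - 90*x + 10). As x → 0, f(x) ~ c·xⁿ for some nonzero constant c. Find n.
4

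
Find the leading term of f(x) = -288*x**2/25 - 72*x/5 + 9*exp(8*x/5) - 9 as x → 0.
768*x**3/125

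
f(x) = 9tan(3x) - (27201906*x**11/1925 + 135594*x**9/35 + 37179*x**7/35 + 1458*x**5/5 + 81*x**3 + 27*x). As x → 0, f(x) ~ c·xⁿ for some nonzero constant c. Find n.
13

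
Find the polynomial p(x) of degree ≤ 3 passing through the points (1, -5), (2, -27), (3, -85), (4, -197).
-3*x**3 - x - 1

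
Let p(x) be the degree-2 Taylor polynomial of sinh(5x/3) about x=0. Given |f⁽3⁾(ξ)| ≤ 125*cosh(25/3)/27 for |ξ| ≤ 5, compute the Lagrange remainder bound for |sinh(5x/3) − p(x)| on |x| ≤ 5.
15625*cosh(25/3)/162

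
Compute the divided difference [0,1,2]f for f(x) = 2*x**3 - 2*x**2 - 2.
4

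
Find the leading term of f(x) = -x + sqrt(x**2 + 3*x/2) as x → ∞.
3/4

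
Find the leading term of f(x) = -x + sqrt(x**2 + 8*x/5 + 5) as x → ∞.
4/5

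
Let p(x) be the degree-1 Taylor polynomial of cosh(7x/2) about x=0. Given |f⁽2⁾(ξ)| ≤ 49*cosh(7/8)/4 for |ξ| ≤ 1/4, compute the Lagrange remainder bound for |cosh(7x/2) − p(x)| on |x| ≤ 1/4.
49*cosh(7/8)/128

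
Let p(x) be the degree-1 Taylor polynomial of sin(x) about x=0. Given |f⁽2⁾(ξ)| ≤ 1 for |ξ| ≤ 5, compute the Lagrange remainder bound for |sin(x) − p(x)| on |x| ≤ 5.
25/2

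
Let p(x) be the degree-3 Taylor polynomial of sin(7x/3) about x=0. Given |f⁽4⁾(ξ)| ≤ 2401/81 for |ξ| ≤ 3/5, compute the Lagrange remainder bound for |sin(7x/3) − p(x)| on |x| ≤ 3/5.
2401/15000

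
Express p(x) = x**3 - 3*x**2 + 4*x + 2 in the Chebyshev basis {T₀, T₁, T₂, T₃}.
(1/2)T₀ + (19/4)T₁ + (-3/2)T₂ + (1/4)T₃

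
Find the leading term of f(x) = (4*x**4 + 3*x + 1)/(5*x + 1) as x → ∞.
4*x**3/5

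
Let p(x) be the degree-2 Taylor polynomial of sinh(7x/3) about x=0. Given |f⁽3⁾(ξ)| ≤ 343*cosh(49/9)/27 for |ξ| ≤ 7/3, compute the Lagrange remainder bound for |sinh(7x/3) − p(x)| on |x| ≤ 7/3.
117649*cosh(49/9)/4374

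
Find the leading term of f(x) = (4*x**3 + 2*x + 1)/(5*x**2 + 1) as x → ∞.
4*x/5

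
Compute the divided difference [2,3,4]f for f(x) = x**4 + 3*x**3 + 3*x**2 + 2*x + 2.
85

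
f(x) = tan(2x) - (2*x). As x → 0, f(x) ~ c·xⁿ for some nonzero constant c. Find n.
3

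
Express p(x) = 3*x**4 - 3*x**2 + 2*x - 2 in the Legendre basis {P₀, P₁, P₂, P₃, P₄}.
(-12/5)P₀ + (2)P₁ + (-2/7)P₂ + (24/35)P₄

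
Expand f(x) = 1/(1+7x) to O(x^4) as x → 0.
1 - 7*x + 49*x**2 - 343*x**3 + O(x**4)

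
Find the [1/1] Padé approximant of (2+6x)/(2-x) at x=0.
(3*x + 1)/(1 - x/2)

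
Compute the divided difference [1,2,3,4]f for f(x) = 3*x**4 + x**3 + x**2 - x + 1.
31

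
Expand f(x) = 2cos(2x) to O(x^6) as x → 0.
2 - 4*x**2 + 4*x**4/3 + O(x**6)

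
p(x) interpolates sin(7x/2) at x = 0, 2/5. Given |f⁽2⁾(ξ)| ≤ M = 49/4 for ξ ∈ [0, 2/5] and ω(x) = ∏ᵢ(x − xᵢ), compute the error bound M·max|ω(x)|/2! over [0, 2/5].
49/200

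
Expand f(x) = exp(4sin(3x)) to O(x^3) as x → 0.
1 + 12*x + 72*x**2 + O(x**3)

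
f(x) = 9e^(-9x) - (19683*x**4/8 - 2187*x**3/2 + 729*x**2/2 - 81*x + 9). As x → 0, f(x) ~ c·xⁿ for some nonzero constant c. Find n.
5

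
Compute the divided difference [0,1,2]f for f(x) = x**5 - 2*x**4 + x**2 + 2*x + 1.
2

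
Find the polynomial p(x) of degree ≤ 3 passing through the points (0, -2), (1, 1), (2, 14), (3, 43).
x**3 + 2*x**2 - 2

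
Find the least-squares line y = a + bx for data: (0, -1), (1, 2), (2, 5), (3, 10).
a = -7/5, b = 18/5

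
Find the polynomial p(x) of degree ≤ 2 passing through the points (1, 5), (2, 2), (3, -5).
-2*x**2 + 3*x + 4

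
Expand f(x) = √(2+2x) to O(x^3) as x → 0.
sqrt(2) + sqrt(2)*x/2 - sqrt(2)*x**2/8 + O(x**3)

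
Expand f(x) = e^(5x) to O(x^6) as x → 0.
1 + 5*x + 25*x**2/2 + 125*x**3/6 + 625*x**4/24 + 625*x**5/24 + O(x**6)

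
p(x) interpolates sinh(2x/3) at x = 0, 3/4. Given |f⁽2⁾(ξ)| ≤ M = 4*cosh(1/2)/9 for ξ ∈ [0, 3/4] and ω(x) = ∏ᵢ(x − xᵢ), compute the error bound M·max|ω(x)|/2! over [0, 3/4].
cosh(1/2)/32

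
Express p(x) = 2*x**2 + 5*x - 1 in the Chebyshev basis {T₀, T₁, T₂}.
(5)T₁ + T₂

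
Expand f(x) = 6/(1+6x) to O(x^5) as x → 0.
6 - 36*x + 216*x**2 - 1296*x**3 + 7776*x**4 + O(x**5)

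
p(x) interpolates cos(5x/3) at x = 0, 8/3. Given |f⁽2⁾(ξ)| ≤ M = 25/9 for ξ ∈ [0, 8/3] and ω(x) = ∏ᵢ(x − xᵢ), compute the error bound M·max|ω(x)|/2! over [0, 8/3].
200/81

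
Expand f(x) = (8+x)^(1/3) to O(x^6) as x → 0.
2 + x/12 - x**2/288 + 5*x**3/20736 - 5*x**4/248832 + 11*x**5/5971968 + O(x**6)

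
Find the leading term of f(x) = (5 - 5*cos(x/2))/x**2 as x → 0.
5/8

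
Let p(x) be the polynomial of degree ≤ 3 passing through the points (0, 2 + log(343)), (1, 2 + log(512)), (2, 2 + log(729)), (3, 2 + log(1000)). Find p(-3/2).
2 + log(8183243915489726346684277347882562022607*2**(1/8)*3**(5/8)*5**(7/16)*7**(11/16)/811296384146066816957890051440640000000)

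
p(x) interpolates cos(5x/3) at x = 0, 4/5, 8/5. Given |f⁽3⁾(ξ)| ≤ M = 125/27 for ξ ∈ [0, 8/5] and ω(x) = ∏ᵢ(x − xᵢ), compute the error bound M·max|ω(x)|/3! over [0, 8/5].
64*sqrt(3)/729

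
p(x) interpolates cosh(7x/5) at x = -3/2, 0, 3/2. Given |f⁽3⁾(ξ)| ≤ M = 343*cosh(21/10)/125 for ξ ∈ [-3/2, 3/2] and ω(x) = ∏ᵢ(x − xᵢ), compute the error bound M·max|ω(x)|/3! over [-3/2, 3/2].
343*sqrt(3)*cosh(21/10)/1000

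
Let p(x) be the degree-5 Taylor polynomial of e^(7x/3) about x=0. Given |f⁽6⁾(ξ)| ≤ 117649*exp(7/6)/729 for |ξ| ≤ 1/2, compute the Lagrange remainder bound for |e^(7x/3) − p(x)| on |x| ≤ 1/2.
117649*exp(7/6)/33592320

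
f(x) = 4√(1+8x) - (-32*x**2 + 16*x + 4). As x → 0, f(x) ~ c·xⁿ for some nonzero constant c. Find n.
3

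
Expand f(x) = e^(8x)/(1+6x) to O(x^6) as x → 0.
1 + 2*x + 20*x**2 - 104*x**3/3 + 1136*x**4/3 - 29984*x**5/15 + O(x**6)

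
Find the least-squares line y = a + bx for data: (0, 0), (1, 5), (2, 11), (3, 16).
a = -1/10, b = 27/5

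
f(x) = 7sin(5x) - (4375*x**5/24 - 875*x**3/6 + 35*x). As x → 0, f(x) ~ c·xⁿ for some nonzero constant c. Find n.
7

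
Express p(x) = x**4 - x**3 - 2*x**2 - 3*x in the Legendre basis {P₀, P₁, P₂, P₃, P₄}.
(-7/15)P₀ + (-18/5)P₁ + (-16/21)P₂ + (-2/5)P₃ + (8/35)P₄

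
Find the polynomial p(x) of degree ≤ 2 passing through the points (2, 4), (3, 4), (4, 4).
4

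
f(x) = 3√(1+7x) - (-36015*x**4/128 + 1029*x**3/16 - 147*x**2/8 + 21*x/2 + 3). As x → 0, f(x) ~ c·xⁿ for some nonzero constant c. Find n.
5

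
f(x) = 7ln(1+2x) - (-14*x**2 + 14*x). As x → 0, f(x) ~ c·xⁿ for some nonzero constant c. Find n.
3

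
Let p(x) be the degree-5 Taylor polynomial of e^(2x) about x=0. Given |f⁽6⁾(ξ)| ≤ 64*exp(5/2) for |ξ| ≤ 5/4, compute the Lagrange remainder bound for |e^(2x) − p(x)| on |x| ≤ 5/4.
3125*exp(5/2)/9216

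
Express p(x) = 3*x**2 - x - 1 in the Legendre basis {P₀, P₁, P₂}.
-P₁ + (2)P₂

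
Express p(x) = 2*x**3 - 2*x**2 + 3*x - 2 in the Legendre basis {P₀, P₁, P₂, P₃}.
(-8/3)P₀ + (21/5)P₁ + (-4/3)P₂ + (4/5)P₃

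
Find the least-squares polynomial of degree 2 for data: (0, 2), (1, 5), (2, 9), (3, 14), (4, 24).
82/35 + (71/70)x + (15/14)x²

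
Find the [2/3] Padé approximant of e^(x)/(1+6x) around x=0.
(673*x**2/7940 + 998*x/1985 + 1)/(11717*x**3/23820 - 23037*x**2/7940 + 10923*x/1985 + 1)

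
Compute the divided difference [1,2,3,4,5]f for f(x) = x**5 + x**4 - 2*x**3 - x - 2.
16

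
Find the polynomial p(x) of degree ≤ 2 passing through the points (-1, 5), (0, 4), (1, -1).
-2*x**2 - 3*x + 4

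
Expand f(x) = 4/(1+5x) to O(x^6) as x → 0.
4 - 20*x + 100*x**2 - 500*x**3 + 2500*x**4 - 12500*x**5 + O(x**6)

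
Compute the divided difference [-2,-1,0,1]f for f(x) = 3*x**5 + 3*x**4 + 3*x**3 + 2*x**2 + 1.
12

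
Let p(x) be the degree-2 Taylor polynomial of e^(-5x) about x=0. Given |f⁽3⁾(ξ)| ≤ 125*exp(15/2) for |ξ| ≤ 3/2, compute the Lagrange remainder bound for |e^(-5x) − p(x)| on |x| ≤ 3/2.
1125*exp(15/2)/16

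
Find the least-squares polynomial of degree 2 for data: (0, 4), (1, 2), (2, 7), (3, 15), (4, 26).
124/35 + (-181/70)x + (29/14)x²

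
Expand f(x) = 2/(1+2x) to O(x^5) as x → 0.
2 - 4*x + 8*x**2 - 16*x**3 + 32*x**4 + O(x**5)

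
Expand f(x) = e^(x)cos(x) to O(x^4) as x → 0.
1 + x - x**3/3 + O(x**4)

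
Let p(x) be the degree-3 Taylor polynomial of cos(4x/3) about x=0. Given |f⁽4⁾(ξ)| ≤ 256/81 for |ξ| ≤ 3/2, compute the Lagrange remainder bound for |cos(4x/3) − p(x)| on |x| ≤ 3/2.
2/3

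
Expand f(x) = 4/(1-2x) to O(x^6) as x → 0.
4 + 8*x + 16*x**2 + 32*x**3 + 64*x**4 + 128*x**5 + O(x**6)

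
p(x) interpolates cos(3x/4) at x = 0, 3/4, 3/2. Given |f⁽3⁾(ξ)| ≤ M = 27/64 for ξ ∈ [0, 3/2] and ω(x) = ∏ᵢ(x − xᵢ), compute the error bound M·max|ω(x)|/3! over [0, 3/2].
27*sqrt(3)/4096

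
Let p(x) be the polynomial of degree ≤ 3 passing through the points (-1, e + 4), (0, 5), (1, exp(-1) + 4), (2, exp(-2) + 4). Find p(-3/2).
(-5 + 21*e + (29 + 35*e)*exp(2))*exp(-2)/16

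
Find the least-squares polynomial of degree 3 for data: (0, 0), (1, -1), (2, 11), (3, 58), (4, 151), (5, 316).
-5/126 + (-1447/756)x + (-547/252)x² + (82/27)x³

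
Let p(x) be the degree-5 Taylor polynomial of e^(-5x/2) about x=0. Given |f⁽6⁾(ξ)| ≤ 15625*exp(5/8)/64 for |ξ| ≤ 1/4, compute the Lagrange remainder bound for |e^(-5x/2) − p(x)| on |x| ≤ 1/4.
3125*exp(5/8)/37748736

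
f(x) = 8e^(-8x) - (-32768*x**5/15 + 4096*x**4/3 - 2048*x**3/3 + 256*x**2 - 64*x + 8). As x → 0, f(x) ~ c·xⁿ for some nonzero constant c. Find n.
6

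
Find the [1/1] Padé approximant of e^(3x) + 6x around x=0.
(17*x/2 + 1)/(1 - x/2)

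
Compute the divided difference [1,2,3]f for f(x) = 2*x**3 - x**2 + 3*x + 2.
11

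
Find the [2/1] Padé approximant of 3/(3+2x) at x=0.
1/(2*x/3 + 1)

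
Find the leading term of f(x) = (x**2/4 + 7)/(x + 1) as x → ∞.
x/4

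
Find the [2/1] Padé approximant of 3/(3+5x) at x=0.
1/(5*x/3 + 1)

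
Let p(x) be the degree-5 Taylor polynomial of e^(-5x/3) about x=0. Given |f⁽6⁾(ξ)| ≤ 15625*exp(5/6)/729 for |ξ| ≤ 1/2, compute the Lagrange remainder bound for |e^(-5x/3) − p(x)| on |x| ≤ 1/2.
3125*exp(5/6)/6718464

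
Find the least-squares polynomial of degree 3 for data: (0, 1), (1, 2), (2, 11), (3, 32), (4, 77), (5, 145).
23/21 + (-137/126)x + (71/84)x² + (37/36)x³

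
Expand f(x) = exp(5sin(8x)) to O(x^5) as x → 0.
1 + 40*x + 800*x**2 + 10240*x**3 + 89600*x**4 + O(x**5)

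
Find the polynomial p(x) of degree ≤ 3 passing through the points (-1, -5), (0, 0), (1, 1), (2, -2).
-2*x**2 + 3*x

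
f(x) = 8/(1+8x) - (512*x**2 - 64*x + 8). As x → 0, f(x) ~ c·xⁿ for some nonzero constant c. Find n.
3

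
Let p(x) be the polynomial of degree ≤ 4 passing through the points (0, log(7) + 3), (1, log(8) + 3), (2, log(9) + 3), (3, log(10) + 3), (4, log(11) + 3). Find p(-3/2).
log(43275834131238896700854768074263*11**(59/128)*3**(13/32)*5**(31/32)*7**(3/128)/184467440737095516160000000000000) + 3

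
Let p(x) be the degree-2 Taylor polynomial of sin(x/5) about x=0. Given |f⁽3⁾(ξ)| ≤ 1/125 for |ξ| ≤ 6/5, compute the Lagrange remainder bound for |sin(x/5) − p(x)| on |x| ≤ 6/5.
36/15625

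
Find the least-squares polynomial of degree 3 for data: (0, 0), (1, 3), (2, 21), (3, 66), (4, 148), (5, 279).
1/63 + (-200/189)x + (19/9)x² + (50/27)x³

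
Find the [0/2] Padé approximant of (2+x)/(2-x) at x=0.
1/(x**2/2 - x + 1)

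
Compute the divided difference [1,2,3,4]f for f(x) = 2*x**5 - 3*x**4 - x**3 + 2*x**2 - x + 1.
99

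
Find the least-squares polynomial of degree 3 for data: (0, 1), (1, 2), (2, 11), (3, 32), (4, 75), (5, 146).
8/9 + (253/378)x + (-22/63)x² + (65/54)x³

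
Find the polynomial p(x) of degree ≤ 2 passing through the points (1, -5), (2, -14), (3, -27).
-2*x**2 - 3*x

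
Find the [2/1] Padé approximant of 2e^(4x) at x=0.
(16*x**2/3 + 16*x/3 + 2)/(1 - 4*x/3)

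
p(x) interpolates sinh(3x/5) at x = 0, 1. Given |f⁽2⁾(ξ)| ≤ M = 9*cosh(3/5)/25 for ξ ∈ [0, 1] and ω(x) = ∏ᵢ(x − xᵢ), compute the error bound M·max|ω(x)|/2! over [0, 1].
9*cosh(3/5)/200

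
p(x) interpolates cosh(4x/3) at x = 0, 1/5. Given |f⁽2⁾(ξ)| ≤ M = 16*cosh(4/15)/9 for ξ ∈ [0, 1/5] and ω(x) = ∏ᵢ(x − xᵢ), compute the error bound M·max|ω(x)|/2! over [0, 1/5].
2*cosh(4/15)/225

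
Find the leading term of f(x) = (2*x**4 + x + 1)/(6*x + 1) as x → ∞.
x**3/3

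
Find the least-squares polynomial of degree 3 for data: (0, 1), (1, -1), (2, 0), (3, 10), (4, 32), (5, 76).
113/126 + (-767/756)x + (-407/252)x² + (26/27)x³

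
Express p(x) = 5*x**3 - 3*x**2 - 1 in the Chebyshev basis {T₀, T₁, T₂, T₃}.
(-5/2)T₀ + (15/4)T₁ + (-3/2)T₂ + (5/4)T₃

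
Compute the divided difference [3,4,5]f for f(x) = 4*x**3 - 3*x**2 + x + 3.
45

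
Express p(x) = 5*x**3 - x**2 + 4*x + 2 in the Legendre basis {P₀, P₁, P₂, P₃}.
(5/3)P₀ + (7)P₁ + (-2/3)P₂ + (2)P₃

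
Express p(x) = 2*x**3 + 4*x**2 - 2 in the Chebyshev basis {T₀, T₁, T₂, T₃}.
(3/2)T₁ + (2)T₂ + (1/2)T₃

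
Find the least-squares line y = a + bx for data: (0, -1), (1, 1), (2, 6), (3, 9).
a = -3/2, b = 7/2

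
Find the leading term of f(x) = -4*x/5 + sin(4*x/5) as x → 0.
-32*x**3/375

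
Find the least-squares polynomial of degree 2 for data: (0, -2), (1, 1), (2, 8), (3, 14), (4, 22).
-81/35 + (247/70)x + (9/14)x²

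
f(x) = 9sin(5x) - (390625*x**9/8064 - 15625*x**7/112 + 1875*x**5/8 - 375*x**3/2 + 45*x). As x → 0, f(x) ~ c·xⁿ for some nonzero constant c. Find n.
11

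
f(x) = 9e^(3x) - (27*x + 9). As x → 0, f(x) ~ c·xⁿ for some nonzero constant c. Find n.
2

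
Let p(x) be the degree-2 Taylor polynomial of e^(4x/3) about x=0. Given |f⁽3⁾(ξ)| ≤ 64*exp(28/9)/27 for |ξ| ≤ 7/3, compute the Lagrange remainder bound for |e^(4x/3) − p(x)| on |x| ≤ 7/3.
10976*exp(28/9)/2187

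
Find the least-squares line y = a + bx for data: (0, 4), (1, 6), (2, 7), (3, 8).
a = 43/10, b = 13/10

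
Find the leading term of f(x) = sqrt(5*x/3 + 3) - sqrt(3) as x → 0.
5*sqrt(3)*x/18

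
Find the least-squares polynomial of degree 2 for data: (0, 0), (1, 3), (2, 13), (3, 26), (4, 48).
2/35 + (13/70)x + (41/14)x²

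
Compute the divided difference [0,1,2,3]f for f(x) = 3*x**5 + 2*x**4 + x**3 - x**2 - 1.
88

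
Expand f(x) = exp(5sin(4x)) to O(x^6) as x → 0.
1 + 20*x + 200*x**2 + 1280*x**3 + 5600*x**4 + 48128*x**5/3 + O(x**6)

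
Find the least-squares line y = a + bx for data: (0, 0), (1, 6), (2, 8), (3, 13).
a = 3/5, b = 41/10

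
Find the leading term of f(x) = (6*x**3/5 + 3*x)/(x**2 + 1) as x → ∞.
6*x/5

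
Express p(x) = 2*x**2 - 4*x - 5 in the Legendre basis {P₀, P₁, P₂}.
(-13/3)P₀ + (-4)P₁ + (4/3)P₂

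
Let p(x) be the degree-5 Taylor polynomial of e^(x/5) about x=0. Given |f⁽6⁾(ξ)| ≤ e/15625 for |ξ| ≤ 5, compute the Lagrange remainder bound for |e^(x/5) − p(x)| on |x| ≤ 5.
e/720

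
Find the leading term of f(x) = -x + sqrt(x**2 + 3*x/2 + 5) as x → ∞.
3/4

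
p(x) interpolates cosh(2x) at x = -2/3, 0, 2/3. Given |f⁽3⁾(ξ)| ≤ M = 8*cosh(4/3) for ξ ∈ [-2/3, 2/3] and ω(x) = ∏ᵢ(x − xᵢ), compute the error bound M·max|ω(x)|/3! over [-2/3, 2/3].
64*sqrt(3)*cosh(4/3)/729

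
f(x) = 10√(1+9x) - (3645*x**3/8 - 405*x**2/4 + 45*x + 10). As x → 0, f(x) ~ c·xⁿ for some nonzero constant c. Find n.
4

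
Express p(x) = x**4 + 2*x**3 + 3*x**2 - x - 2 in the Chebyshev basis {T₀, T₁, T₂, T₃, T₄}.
(-1/8)T₀ + (1/2)T₁ + (2)T₂ + (1/2)T₃ + (1/8)T₄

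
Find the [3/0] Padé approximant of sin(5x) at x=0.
-125*x**3/6 + 5*x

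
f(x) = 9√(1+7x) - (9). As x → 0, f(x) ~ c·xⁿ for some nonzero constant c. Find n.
1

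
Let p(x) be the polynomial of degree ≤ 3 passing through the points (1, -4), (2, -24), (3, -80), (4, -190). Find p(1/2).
-15/8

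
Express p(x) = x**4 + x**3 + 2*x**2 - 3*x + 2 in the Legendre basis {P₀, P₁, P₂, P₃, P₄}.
(43/15)P₀ + (-12/5)P₁ + (40/21)P₂ + (2/5)P₃ + (8/35)P₄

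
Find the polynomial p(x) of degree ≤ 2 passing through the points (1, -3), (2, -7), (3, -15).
-2*x**2 + 2*x - 3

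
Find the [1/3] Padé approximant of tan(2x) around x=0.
2*x/(1 - 4*x**2/3)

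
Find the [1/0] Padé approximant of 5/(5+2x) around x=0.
1 - 2*x/5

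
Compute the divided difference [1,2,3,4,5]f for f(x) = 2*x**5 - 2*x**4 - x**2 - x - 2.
28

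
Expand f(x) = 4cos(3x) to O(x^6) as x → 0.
4 - 18*x**2 + 27*x**4/2 + O(x**6)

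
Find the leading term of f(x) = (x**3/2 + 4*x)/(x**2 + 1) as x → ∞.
x/2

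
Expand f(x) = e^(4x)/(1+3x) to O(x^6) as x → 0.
1 + x + 5*x**2 - 13*x**3/3 + 71*x**4/3 - 937*x**5/15 + O(x**6)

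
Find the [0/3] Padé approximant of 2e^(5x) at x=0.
2/(-125*x**3/6 + 25*x**2/2 - 5*x + 1)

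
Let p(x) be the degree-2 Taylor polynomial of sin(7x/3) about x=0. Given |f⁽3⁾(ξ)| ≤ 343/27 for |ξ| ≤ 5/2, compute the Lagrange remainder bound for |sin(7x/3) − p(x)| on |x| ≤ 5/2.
42875/1296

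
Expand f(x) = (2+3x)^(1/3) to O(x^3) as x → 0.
2**(1/3) + 2**(1/3)*x/2 - 2**(1/3)*x**2/4 + O(x**3)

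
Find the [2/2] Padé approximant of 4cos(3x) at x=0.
(4 - 15*x**2)/(3*x**2/4 + 1)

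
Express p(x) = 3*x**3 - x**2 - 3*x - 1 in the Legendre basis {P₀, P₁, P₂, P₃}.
(-4/3)P₀ + (-6/5)P₁ + (-2/3)P₂ + (6/5)P₃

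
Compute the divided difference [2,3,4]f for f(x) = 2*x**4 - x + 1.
110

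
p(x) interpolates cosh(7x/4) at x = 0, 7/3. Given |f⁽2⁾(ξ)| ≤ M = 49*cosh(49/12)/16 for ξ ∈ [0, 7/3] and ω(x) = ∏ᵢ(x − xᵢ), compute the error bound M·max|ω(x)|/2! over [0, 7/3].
2401*cosh(49/12)/1152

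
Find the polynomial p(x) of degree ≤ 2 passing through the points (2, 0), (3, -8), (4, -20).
-2*x**2 + 2*x + 4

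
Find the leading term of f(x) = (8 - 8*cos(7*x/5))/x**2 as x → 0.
196/25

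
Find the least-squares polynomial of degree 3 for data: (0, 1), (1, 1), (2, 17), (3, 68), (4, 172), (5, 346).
15/14 + (-73/28)x + (-19/28)x² + (3)x³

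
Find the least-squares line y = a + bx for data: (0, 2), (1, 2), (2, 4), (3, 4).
a = 9/5, b = 4/5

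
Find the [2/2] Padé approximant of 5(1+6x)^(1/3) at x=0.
(140*x**2/3 + 35*x + 5)/(10*x**2/3 + 5*x + 1)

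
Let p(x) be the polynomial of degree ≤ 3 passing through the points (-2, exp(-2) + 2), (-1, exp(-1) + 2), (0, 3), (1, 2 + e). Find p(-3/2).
(5 + 15*e + (e + 27)*exp(2))*exp(-2)/16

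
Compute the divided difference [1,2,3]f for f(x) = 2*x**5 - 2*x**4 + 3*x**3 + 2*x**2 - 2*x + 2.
150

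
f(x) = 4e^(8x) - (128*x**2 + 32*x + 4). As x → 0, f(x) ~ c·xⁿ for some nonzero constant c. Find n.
3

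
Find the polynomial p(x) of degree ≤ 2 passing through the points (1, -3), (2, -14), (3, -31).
-3*x**2 - 2*x + 2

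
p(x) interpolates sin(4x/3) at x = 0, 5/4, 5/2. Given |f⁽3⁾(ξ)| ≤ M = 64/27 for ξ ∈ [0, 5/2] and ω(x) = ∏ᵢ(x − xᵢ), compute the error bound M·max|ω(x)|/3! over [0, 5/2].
125*sqrt(3)/729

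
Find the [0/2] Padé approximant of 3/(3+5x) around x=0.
1/(5*x/3 + 1)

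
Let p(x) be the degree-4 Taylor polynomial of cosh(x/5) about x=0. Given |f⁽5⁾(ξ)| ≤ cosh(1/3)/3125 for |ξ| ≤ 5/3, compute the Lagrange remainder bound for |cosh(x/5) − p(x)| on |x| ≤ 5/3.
cosh(1/3)/29160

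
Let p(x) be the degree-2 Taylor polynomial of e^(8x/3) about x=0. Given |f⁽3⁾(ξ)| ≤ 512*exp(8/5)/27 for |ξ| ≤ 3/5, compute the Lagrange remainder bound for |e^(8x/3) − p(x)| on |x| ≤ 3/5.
256*exp(8/5)/375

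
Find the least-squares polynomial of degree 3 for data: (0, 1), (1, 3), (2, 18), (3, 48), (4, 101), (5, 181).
8/9 + (-283/189)x + (397/126)x² + (47/54)x³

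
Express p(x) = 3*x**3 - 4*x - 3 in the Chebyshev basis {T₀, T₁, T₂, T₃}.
(-3)T₀ + (-7/4)T₁ + (3/4)T₃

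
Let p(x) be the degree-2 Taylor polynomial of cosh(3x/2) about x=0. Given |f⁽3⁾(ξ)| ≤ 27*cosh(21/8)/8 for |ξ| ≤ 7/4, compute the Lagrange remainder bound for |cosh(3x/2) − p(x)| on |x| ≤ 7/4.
3087*cosh(21/8)/1024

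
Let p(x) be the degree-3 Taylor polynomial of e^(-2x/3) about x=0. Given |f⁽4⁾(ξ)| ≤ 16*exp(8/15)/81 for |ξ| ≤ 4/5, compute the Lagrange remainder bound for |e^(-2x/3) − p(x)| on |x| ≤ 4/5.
512*exp(8/15)/151875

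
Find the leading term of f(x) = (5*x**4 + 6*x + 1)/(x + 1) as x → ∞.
5*x**3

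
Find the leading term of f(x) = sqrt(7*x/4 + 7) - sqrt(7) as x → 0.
sqrt(7)*x/8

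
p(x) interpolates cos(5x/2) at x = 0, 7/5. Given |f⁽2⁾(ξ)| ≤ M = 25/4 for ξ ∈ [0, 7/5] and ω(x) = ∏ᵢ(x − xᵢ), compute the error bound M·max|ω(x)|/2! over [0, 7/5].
49/32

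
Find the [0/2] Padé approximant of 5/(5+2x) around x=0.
1/(2*x/5 + 1)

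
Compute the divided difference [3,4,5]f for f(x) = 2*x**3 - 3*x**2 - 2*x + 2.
21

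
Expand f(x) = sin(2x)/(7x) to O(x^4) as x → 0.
2/7 - 4*x**2/21 + O(x**4)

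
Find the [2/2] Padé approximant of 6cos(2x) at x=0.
(6 - 10*x**2)/(x**2/3 + 1)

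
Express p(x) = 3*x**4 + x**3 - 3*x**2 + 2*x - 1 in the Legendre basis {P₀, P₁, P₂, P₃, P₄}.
(-7/5)P₀ + (13/5)P₁ + (-2/7)P₂ + (2/5)P₃ + (24/35)P₄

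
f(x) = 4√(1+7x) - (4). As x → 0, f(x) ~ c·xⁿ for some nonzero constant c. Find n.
1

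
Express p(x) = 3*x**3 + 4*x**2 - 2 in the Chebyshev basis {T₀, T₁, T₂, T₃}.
(9/4)T₁ + (2)T₂ + (3/4)T₃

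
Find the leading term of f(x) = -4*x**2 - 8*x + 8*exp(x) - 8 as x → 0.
4*x**3/3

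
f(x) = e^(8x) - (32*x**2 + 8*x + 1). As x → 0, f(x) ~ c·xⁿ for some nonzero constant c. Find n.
3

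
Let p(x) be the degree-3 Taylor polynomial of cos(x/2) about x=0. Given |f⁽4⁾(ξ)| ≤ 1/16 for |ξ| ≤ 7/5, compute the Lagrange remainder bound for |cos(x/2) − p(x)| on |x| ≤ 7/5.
2401/240000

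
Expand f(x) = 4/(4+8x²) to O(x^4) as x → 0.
1 - 2*x**2 + O(x**4)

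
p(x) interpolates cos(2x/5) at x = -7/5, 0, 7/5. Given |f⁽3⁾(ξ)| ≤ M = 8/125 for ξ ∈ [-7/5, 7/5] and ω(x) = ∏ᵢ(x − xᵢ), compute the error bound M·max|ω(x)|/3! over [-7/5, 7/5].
2744*sqrt(3)/421875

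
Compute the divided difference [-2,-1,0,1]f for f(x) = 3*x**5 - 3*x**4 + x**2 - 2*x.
21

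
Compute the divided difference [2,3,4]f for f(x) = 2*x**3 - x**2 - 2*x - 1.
17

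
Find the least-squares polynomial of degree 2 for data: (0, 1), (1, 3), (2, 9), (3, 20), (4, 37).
6/5 + (-11/10)x + (5/2)x²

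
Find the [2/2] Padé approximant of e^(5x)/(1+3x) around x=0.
(1075*x**2/228 + 55*x/19 + 1)/(-815*x**2/228 + 17*x/19 + 1)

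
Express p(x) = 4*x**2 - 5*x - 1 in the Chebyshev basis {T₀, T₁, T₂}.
T₀ + (-5)T₁ + (2)T₂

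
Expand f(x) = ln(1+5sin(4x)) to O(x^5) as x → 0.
20*x - 200*x**2 + 7840*x**3/3 - 116800*x**4/3 + O(x**5)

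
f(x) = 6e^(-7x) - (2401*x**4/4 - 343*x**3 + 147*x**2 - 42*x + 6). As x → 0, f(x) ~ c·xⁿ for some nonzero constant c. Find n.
5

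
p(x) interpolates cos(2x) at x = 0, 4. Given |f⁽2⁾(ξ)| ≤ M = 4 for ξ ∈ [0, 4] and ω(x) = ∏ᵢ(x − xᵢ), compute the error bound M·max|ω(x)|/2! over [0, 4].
8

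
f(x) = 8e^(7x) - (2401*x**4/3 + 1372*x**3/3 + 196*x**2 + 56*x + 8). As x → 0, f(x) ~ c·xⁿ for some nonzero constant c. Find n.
5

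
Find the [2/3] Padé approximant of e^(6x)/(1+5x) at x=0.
(222*x**2/65 + 201*x/65 + 1)/(876*x**3/65 - 759*x**2/65 + 136*x/65 + 1)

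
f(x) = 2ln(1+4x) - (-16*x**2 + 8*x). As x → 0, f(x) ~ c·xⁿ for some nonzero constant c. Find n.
3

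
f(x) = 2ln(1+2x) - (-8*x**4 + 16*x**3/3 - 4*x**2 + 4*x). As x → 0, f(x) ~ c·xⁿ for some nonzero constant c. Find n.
5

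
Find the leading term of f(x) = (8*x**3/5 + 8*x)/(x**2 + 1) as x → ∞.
8*x/5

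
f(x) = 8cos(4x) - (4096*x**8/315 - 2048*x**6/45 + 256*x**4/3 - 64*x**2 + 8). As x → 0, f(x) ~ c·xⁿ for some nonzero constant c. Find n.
10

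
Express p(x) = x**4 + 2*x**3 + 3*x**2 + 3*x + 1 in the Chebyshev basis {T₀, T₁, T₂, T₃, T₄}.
(23/8)T₀ + (9/2)T₁ + (2)T₂ + (1/2)T₃ + (1/8)T₄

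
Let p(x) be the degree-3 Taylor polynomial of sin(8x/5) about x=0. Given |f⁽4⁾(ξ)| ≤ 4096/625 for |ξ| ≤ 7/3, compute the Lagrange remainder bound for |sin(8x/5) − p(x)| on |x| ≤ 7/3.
1229312/151875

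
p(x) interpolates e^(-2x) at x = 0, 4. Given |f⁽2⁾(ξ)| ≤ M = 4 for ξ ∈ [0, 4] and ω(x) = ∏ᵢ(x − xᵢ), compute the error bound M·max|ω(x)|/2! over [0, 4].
8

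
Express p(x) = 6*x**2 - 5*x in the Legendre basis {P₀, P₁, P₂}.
(2)P₀ + (-5)P₁ + (4)P₂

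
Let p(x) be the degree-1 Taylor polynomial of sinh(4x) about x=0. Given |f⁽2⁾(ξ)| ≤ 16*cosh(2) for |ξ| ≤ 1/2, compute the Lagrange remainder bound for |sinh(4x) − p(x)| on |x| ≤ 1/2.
2*cosh(2)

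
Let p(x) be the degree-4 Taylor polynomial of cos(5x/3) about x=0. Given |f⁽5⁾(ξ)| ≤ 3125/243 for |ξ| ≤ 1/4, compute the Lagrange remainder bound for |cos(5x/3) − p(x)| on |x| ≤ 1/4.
625/5971968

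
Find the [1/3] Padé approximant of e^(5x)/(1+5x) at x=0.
(15*x/8 + 1)/(875*x**3/48 - 25*x**2/2 + 15*x/8 + 1)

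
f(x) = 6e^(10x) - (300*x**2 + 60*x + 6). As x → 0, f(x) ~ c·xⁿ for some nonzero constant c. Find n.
3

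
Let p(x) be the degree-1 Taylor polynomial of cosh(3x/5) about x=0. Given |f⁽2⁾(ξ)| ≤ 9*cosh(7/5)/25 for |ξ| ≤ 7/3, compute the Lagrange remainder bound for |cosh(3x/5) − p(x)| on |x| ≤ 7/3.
49*cosh(7/5)/50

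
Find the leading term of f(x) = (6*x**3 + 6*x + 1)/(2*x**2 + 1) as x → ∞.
3*x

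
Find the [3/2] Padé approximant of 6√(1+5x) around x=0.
(375*x**3/16 + 675*x**2/8 + 45*x + 6)/(75*x**2/16 + 5*x + 1)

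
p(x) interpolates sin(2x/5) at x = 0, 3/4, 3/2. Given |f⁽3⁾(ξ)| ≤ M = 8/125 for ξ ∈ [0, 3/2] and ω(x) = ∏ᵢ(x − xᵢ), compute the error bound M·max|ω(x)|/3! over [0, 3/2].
sqrt(3)/1000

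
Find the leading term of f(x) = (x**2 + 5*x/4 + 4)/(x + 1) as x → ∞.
x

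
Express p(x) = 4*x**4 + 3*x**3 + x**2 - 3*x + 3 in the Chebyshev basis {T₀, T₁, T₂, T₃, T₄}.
(5)T₀ + (-3/4)T₁ + (5/2)T₂ + (3/4)T₃ + (1/2)T₄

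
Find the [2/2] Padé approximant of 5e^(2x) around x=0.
(5*x**2/3 + 5*x + 5)/(x**2/3 - x + 1)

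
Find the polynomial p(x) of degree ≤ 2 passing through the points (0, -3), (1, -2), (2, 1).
x**2 - 3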